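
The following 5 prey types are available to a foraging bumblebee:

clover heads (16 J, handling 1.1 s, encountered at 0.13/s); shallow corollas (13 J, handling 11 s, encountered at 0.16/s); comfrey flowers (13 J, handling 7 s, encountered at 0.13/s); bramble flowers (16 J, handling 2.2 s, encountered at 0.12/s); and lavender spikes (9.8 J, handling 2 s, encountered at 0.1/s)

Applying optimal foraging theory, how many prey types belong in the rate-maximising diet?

3

Rank by E/h (J/s): clover heads 14.5, bramble flowers 7.27, lavender spikes 4.9, comfrey flowers 1.86, shallow corollas 1.18. Include each in turn until the next type's E/h falls below the running intake rate.
Rate on top 1: 1.82. bramble flowers: 7.27 > 1.82 → include.
Rate on top 2: 2.843. lavender spikes: 4.9 > 2.843 → include.
Rate on top 3: 3.099. comfrey flowers: 1.86 < 3.099 → exclude; stop.
Optimal diet: clover heads, bramble flowers, lavender spikes — 3 of 5 types.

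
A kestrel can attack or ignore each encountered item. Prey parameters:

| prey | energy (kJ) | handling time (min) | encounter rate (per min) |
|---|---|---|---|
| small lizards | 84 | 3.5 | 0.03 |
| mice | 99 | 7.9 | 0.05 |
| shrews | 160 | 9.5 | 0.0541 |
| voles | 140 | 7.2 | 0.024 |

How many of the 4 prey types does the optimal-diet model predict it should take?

Profitabilities (E/h, kJ/min): small lizards 24, voles 19.4, shrews 16.8, mice 12.5. Add prey in this order while the next type's profitability exceeds the intake rate on those already taken.
Rate on top 1: 2.281. voles: 19.4 > 2.281 → include.
Rate on top 2: 4.602. shrews: 16.8 > 4.602 → include.
Rate on top 3: 8.113. mice: 12.5 > 8.113 → include.
Optimal diet: small lizards, voles, shrews, mice — 4 of 4 types.

4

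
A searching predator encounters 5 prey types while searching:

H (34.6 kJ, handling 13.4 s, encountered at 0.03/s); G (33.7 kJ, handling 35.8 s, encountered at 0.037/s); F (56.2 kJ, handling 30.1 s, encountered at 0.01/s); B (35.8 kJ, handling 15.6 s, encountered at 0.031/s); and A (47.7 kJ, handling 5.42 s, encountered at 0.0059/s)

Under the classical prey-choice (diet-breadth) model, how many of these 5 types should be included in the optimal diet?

4

E/h in descending order: A 8.8, H 2.58, B 2.29, F 1.87, G 0.941 kJ/s. The optimal diet is the largest prefix of this list for which every included type satisfies E_i/h_i > R on the types above it.
Rate on top 1: 0.2727. H: 2.58 > 0.2727 → include.
Rate on top 2: 0.9201. B: 2.29 > 0.9201 → include.
Rate on top 3: 1.267. F: 1.87 > 1.267 → include.
Rate on top 4: 1.348. G: 0.941 < 1.348 → exclude; stop.
Optimal diet: A, H, B, F — 4 of 5 types.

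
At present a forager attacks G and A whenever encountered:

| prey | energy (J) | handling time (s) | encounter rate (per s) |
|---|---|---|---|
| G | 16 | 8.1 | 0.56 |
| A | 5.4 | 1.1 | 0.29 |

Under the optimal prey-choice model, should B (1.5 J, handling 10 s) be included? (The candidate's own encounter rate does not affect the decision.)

Intake rate on the current diet: R = (0.56×16 + 0.29×5.4) / (1 + 0.56×8.1 + 0.29×1.1) = 10.53/5.855 = 1.798 J/s.
Profitability of B: 1.5/10 = 0.15 J/s.
Since 0.15 < R, time spent handling B is better spent searching.

No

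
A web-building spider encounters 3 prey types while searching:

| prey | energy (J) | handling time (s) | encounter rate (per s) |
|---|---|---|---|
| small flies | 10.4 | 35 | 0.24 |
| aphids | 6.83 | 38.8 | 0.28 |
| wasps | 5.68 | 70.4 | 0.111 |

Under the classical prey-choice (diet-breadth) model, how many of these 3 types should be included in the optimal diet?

1

Profitabilities (E/h, J/s): small flies 0.297, aphids 0.176, wasps 0.0807. Add prey in this order while the next type's profitability exceeds the intake rate on those already taken.
Rate on top 1: 0.2655. aphids: 0.176 < 0.2655 → exclude; stop.
Optimal diet: small flies — 1 of 3 types.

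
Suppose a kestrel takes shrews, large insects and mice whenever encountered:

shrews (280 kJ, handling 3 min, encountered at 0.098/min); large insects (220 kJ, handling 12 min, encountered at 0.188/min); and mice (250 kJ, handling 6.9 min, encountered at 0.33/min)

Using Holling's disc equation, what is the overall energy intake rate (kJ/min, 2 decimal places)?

25.97 kJ/min

R = (0.098×280 + 0.188×220 + 0.33×250) / (1 + 0.098×3 + 0.188×12 + 0.33×6.9) = 151.3/5.827 = 25.97 kJ/min.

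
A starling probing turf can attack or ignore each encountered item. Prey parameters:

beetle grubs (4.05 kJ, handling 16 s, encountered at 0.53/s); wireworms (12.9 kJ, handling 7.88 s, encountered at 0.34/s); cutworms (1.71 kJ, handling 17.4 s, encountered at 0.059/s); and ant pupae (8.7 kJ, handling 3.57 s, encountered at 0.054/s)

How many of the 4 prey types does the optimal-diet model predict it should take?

Profitabilities (E/h, kJ/s): ant pupae 2.44, wireworms 1.64, beetle grubs 0.253, cutworms 0.0983. Add prey in this order while the next type's profitability exceeds the intake rate on those already taken.
Rate on top 1: 0.3939. wireworms: 1.64 > 0.3939 → include.
Rate on top 2: 1.254. beetle grubs: 0.253 < 1.254 → exclude; stop.
Optimal diet: ant pupae, wireworms — 2 of 4 types.

2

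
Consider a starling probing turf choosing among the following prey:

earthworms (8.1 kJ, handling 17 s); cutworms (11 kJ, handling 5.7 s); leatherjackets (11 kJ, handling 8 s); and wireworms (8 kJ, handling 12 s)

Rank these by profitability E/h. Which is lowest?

Profitability E/h (kJ/s): earthworms = 8.1/17 = 0.476, cutworms = 11/5.7 = 1.93, leatherjackets = 11/8 = 1.38, wireworms = 8/12 = 0.667.
Ranked: cutworms > leatherjackets > wireworms > earthworms.

earthworms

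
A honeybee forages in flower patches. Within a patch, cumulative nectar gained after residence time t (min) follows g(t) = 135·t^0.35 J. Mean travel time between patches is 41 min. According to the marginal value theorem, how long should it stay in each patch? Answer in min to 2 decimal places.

22.08 min

Optimal t* satisfies g'(t*) = g(t*)/(T + t*).
g'(t) = 0.35·135·t^-0.65. Setting 0.35·135·t^-0.65 = 135·t^0.35/(41+t) gives 0.35(41+t) = t, so 0.65·t = 0.35×41.
t* = 0.35×41/0.65 = 22.08 min.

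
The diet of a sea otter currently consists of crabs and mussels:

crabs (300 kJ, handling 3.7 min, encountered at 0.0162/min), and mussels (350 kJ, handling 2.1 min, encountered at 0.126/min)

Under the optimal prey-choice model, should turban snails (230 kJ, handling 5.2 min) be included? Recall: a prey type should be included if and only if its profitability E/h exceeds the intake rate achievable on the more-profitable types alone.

Current rate: (0.0162×300 + 0.126×350)/(1 + 0.0162×3.7 + 0.126×2.1) = 36.96 kJ/min.
turban snails: E/h = 230/5.2 = 44.23 kJ/min.
44.23 > 36.96, so adding turban snails raises the average — include it.

Yes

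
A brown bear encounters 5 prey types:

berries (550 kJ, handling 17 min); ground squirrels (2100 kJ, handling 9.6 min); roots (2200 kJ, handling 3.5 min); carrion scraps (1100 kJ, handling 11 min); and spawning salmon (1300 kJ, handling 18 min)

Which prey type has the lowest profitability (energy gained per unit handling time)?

Profitability E/h (kJ/min): berries = 550/17 = 32.4, ground squirrels = 2100/9.6 = 219, roots = 2200/3.5 = 629, carrion scraps = 1100/11 = 100, spawning salmon = 1300/18 = 72.2.
Ranked: roots > ground squirrels > carrion scraps > spawning salmon > berries.

berries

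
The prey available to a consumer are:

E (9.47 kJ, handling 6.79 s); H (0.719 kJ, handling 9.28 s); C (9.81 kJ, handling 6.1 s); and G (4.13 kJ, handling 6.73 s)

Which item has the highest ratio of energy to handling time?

C

Profitability E/h (kJ/s): E = 9.47/6.79 = 1.39, H = 0.719/9.28 = 0.0775, C = 9.81/6.1 = 1.61, G = 4.13/6.73 = 0.614.
Ranked: C > E > G > H.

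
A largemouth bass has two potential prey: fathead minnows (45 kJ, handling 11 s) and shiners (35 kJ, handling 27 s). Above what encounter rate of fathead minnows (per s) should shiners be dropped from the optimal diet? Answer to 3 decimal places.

0.042 per s

The zero-one rule: include shiners iff E₂/h₂ > λE₁/(1+λh₁). Equality gives the switch point.
λE₁h₂ = E₂ + λE₂h₁ ⇒ λ = E₂/(E₁h₂ − E₂h₁) = 35/(1215 − 385) = 0.04217 per s.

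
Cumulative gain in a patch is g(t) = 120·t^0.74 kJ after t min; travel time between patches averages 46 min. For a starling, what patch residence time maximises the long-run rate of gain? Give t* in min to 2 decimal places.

Maximise g(t)/(T+t): set derivative to zero → g'(t)(T+t) = g(t).
g'(t) = 0.74·120·t^-0.26. Setting 0.74·120·t^-0.26 = 120·t^0.74/(46+t) gives 0.74(46+t) = t, so 0.26·t = 0.74×46.
t* = 0.74×46/0.26 = 130.9 min.

130.92 min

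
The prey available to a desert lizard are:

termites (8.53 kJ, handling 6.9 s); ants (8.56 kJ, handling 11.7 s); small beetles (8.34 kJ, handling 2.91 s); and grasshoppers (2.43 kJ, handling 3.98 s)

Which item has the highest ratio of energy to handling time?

In descending order of E/h:
small beetles: 8.34/2.91 = 2.87 kJ/s
termites: 8.53/6.9 = 1.24 kJ/s
ants: 8.56/11.7 = 0.732 kJ/s
grasshoppers: 2.43/3.98 = 0.611 kJ/s

small beetles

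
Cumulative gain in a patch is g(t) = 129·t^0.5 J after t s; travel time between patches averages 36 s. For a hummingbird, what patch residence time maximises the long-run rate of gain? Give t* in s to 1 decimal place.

By the marginal value theorem, leave when the instantaneous gain rate g'(t) equals the habitat-wide average g(t)/(T + t).
g'(t) = 0.5·129·t^-0.5. Setting 0.5·129·t^-0.5 = 129·t^0.5/(36+t) gives 0.5(36+t) = t, so 0.50·t = 0.5×36.
t* = 0.5×36/0.50 = 36 s.

36.0 s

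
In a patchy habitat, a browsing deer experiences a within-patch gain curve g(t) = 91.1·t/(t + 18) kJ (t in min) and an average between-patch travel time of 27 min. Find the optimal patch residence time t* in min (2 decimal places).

By the marginal value theorem, leave when the instantaneous gain rate g'(t) equals the habitat-wide average g(t)/(T + t).
g'(t) = 91.1·18/(t + 18)². Setting 91.1·18/(t+18)² = 91.1t/[(t+18)(27+t)] gives 18(27+t) = t(t+18), so t² = 18×27 = 486.
t* = √486 = 22.05 min.

22.05 min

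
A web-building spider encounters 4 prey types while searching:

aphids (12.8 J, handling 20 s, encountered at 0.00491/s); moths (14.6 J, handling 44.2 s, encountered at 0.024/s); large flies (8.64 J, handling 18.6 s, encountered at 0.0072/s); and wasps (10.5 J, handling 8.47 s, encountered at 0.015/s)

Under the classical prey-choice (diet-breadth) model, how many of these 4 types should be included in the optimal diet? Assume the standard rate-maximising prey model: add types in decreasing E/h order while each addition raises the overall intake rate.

4

E/h in descending order: wasps 1.24, aphids 0.64, large flies 0.465, moths 0.33 J/s. The optimal diet is the largest prefix of this list for which every included type satisfies E_i/h_i > R on the types above it.
Rate on top 1: 0.1397. aphids: 0.64 > 0.1397 → include.
Rate on top 2: 0.1798. large flies: 0.465 > 0.1798 → include.
Rate on top 3: 0.2079. moths: 0.33 > 0.2079 → include.
Optimal diet: wasps, aphids, large flies, moths — 4 of 4 types.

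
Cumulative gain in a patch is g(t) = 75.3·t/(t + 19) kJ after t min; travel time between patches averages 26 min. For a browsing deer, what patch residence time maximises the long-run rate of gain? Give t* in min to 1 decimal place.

22.2 min

Maximise g(t)/(T+t): set derivative to zero → g'(t)(T+t) = g(t).
g'(t) = 75.3·19/(t + 19)². Setting 75.3·19/(t+19)² = 75.3t/[(t+19)(26+t)] gives 19(26+t) = t(t+19), so t² = 19×26 = 494.
t* = √494 = 22.23 min.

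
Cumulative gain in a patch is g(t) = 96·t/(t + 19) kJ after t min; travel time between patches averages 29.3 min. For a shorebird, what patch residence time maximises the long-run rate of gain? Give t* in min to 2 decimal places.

23.59 min

Optimal t* satisfies g'(t*) = g(t*)/(T + t*).
g'(t) = 96·19/(t + 19)². Setting 96·19/(t+19)² = 96t/[(t+19)(29.3+t)] gives 19(29.3+t) = t(t+19), so t² = 19×29.3 = 556.7.
t* = √556.7 = 23.59 min.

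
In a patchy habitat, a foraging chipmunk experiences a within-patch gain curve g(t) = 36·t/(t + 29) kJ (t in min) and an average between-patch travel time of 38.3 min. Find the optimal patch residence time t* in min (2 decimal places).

Optimal t* satisfies g'(t*) = g(t*)/(T + t*).
g'(t) = 36·29/(t + 29)². Setting 36·29/(t+29)² = 36t/[(t+29)(38.3+t)] gives 29(38.3+t) = t(t+29), so t² = 29×38.3 = 1111.
t* = √1111 = 33.33 min.

33.33 min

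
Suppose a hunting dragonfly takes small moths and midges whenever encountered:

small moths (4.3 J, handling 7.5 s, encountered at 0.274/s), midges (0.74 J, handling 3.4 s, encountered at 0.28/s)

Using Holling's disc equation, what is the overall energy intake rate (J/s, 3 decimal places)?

Energy encountered per unit search time: 0.274×4.3 + 0.28×0.74 = 1.385 J/s.
Handling time per unit search time: 0.274×7.5 + 0.28×3.4 = 3.007.
Rate = 1.385/(1 + 3.007) = 0.3457 J/s.

0.346 J/s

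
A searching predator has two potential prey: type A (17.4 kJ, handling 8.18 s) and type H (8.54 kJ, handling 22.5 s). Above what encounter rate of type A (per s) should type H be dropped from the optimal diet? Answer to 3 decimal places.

0.027 per s

At the threshold, the rate on type A alone equals the profitability of type H: λ·17.4/(1 + λ·8.18) = 8.54/22.5 = 0.3796.
Rearranging, λ(17.4 − 0.3796×8.18) = 0.3796, so λ = 0.3796/14.3 = 0.02655 per s.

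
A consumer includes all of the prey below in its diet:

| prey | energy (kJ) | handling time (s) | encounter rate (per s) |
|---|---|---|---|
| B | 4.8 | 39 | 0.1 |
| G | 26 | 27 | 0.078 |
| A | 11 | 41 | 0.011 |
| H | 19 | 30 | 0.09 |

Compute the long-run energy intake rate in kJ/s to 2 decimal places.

Energy encountered per unit search time: 0.1×4.8 + 0.078×26 + 0.011×11 + 0.09×19 = 4.339 kJ/s.
Handling time per unit search time: 0.1×39 + 0.078×27 + 0.011×41 + 0.09×30 = 9.157.
Rate = 4.339/(1 + 9.157) = 0.4272 kJ/s.

0.43 kJ/s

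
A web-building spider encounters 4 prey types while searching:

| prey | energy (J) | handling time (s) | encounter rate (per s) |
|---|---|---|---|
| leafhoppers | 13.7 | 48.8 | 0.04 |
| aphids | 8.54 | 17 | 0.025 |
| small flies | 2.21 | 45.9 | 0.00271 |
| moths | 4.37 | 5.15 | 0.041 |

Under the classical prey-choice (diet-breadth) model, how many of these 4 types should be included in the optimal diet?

3

Profitabilities (E/h, J/s): moths 0.849, aphids 0.502, leafhoppers 0.281, small flies 0.0481. Add prey in this order while the next type's profitability exceeds the intake rate on those already taken.
Rate on top 1: 0.1479. aphids: 0.502 > 0.1479 → include.
Rate on top 2: 0.24. leafhoppers: 0.281 > 0.24 → include.
Rate on top 3: 0.2622. small flies: 0.0481 < 0.2622 → exclude; stop.
Optimal diet: moths, aphids, leafhoppers — 3 of 4 types.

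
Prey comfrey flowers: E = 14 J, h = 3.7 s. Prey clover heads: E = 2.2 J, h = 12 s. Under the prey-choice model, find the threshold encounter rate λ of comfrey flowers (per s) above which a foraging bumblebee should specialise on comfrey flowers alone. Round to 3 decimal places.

0.014 per s

Drop clover heads once their profitability E₂/h₂ falls below the rate achievable on comfrey flowers alone: E₂/h₂ = λE₁/(1 + λh₁).
Solve for λ: λE₁h₂ = E₂(1 + λh₁) → λ(E₁h₂ − E₂h₁) = E₂ → λ = E₂/(E₁h₂ − E₂h₁).
λ = 2.2/(14×12 − 2.2×3.7) = 2.2/159.9 = 0.01376 per s.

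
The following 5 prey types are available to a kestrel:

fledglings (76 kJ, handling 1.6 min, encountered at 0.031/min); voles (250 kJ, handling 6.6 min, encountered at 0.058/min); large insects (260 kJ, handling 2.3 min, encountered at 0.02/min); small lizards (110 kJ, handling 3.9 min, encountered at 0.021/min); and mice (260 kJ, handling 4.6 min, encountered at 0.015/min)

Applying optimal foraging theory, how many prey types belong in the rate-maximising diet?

5

Profitabilities (E/h, kJ/min): large insects 113, mice 56.5, fledglings 47.5, voles 37.9, small lizards 28.2. Add prey in this order while the next type's profitability exceeds the intake rate on those already taken.
Rate on top 1: 4.971. mice: 56.5 > 4.971 → include.
Rate on top 2: 8.161. fledglings: 47.5 > 8.161 → include.
Rate on top 3: 9.837. voles: 37.9 > 9.837 → include.
Rate on top 4: 16.77. small lizards: 28.2 > 16.77 → include.
Optimal diet: large insects, mice, fledglings, voles, small lizards — 5 of 5 types.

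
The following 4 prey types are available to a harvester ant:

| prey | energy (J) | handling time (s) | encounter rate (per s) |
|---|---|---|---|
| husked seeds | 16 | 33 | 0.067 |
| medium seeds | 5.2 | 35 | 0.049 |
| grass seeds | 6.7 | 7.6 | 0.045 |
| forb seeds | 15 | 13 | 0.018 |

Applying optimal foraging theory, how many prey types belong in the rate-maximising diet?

3

Rank by E/h (J/s): forb seeds 1.15, grass seeds 0.882, husked seeds 0.485, medium seeds 0.149. Include each in turn until the next type's E/h falls below the running intake rate.
Rate on top 1: 0.2188. grass seeds: 0.882 > 0.2188 → include.
Rate on top 2: 0.3626. husked seeds: 0.485 > 0.3626 → include.
Rate on top 3: 0.434. medium seeds: 0.149 < 0.434 → exclude; stop.
Optimal diet: forb seeds, grass seeds, husked seeds — 3 of 4 types.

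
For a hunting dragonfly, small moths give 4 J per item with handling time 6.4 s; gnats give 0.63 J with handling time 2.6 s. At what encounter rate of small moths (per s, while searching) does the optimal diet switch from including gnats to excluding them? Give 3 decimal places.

At the threshold, the rate on small moths alone equals the profitability of gnats: λ·4/(1 + λ·6.4) = 0.63/2.6 = 0.2423.
Rearranging, λ(4 − 0.2423×6.4) = 0.2423, so λ = 0.2423/2.449 = 0.09893 per s.

0.099 per s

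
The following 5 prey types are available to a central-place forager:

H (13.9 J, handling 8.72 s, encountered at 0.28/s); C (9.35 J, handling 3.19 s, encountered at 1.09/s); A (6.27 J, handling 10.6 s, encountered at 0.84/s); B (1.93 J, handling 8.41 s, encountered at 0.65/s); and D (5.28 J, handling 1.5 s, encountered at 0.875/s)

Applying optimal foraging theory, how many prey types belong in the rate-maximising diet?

2

Rank by E/h (J/s): D 3.52, C 2.93, H 1.59, A 0.592, B 0.229. Include each in turn until the next type's E/h falls below the running intake rate.
Rate on top 1: 1.998. C: 2.93 > 1.998 → include.
Rate on top 2: 2.558. H: 1.59 < 2.558 → exclude; stop.
Optimal diet: D, C — 2 of 5 types.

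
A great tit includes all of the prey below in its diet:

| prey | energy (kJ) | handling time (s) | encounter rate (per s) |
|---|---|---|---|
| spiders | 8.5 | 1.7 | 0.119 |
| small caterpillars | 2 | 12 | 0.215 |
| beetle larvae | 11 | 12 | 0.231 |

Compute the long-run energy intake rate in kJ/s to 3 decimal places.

0.608 kJ/s

Energy encountered per unit search time: 0.119×8.5 + 0.215×2 + 0.231×11 = 3.982 kJ/s.
Handling time per unit search time: 0.119×1.7 + 0.215×12 + 0.231×12 = 5.554.
Rate = 3.982/(1 + 5.554) = 0.6076 kJ/s.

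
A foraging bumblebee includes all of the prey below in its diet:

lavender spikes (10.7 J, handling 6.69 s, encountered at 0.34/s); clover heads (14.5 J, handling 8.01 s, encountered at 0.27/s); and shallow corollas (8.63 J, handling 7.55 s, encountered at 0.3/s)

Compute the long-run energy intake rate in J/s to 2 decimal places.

R = Σλ_iE_i / (1 + Σλ_ih_i)
Numerator: 0.34×10.7 + 0.27×14.5 + 0.3×8.63 = 10.14
Denominator: 1 + 0.34×6.69 + 0.27×8.01 + 0.3×7.55 = 7.702
R = 10.14/7.702 = 1.317 J/s

1.32 J/s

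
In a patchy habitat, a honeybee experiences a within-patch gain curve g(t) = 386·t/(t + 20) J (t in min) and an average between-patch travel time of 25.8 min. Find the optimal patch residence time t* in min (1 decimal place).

22.7 min

Maximise g(t)/(T+t): set derivative to zero → g'(t)(T+t) = g(t).
g'(t) = 386·20/(t + 20)². Setting 386·20/(t+20)² = 386t/[(t+20)(25.8+t)] gives 20(25.8+t) = t(t+20), so t² = 20×25.8 = 516.
t* = √516 = 22.72 min.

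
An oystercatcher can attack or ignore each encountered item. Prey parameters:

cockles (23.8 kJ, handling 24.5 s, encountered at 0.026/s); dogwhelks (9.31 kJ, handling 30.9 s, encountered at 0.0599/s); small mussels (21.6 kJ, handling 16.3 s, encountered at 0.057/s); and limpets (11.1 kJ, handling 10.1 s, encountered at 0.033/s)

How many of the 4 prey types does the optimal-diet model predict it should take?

3

Rank by E/h (kJ/s): small mussels 1.33, limpets 1.1, cockles 0.971, dogwhelks 0.301. Include each in turn until the next type's E/h falls below the running intake rate.
Rate on top 1: 0.6382. limpets: 1.1 > 0.6382 → include.
Rate on top 2: 0.7061. cockles: 0.971 > 0.7061 → include.
Rate on top 3: 0.7644. dogwhelks: 0.301 < 0.7644 → exclude; stop.
Optimal diet: small mussels, limpets, cockles — 3 of 4 types.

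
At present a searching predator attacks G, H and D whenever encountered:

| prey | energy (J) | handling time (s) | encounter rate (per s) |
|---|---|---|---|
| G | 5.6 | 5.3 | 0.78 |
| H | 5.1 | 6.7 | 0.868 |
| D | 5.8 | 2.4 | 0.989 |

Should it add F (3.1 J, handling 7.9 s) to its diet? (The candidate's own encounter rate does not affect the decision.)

On G, H and D alone, R = ΣλE/(1+Σλh) = 14.53/13.32 = 1.091 J/s.
Profitability of F: 3.1/7.9 = 0.3924 J/s.
Since 0.3924 < R, time spent handling F is better spent searching.

No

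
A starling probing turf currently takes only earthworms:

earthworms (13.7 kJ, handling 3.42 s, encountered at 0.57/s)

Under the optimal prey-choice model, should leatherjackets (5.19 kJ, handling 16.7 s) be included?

No

Current rate: (0.57×13.7)/(1 + 0.57×3.42) = 2.648 kJ/s.
leatherjackets: E/h = 5.19/16.7 = 0.3108 kJ/s.
Since 0.3108 < R, time spent handling leatherjackets is better spent searching.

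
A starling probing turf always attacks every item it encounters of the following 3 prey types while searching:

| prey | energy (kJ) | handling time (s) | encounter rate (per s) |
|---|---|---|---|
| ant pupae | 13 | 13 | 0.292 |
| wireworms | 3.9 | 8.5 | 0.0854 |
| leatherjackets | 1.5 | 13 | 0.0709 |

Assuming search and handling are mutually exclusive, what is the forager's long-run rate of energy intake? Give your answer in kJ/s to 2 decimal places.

0.66 kJ/s

Energy encountered per unit search time: 0.292×13 + 0.0854×3.9 + 0.0709×1.5 = 4.235 kJ/s.
Handling time per unit search time: 0.292×13 + 0.0854×8.5 + 0.0709×13 = 5.444.
Rate = 4.235/(1 + 5.444) = 0.6573 kJ/s.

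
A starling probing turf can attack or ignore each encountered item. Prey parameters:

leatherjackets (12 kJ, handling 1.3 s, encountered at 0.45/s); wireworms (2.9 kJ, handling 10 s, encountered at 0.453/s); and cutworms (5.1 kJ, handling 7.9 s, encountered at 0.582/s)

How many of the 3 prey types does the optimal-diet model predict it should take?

1

Profitabilities (E/h, kJ/s): leatherjackets 9.23, cutworms 0.646, wireworms 0.29. Add prey in this order while the next type's profitability exceeds the intake rate on those already taken.
Rate on top 1: 3.407. cutworms: 0.646 < 3.407 → exclude; stop.
Optimal diet: leatherjackets — 1 of 3 types.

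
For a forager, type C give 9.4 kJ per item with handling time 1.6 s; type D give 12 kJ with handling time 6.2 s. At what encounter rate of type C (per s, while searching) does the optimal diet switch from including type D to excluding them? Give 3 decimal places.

At the threshold, the rate on type C alone equals the profitability of type D: λ·9.4/(1 + λ·1.6) = 12/6.2 = 1.935.
Rearranging, λ(9.4 − 1.935×1.6) = 1.935, so λ = 1.935/6.303 = 0.3071 per s.

0.307 per s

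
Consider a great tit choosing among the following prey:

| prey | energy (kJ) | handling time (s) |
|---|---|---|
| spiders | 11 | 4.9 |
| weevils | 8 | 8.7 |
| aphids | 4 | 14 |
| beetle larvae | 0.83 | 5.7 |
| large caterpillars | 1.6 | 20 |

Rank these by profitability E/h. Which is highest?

spiders

Profitability E/h (kJ/s): spiders = 11/4.9 = 2.24, weevils = 8/8.7 = 0.92, aphids = 4/14 = 0.286, beetle larvae = 0.83/5.7 = 0.146, large caterpillars = 1.6/20 = 0.08.
Ranked: spiders > weevils > aphids > beetle larvae > large caterpillars.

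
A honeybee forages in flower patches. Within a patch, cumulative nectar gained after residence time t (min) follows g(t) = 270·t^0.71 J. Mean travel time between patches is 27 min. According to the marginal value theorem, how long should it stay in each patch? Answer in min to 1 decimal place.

Optimal t* satisfies g'(t*) = g(t*)/(T + t*).
g'(t) = 0.71·270·t^-0.29. Setting 0.71·270·t^-0.29 = 270·t^0.71/(27+t) gives 0.71(27+t) = t, so 0.29·t = 0.71×27.
t* = 0.71×27/0.29 = 66.1 min.

66.1 min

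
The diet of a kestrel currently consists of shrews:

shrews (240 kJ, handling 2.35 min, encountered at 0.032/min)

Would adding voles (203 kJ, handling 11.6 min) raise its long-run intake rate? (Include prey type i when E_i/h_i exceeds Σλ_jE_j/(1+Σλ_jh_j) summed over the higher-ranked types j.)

Yes

Current rate: (0.032×240)/(1 + 0.032×2.35) = 7.143 kJ/min.
Profitability of voles: 203/11.6 = 17.5 kJ/min.
Since 17.5 > R, including voles increases the long-run rate.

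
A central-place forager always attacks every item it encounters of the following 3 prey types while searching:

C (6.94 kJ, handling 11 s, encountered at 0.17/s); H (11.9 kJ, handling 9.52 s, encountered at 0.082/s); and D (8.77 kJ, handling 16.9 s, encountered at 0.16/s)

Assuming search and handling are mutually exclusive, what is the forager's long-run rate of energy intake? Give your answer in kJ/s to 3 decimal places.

0.560 kJ/s

Energy encountered per unit search time: 0.17×6.94 + 0.082×11.9 + 0.16×8.77 = 3.559 kJ/s.
Handling time per unit search time: 0.17×11 + 0.082×9.52 + 0.16×16.9 = 5.355.
Rate = 3.559/(1 + 5.355) = 0.56 kJ/s.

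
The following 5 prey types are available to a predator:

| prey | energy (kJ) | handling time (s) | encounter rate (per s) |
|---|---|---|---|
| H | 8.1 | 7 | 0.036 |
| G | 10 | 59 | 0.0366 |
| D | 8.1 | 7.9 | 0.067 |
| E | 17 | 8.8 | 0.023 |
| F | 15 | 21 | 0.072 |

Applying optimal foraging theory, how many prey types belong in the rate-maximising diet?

Rank by E/h (kJ/s): E 1.93, H 1.16, D 1.03, F 0.714, G 0.169. Include each in turn until the next type's E/h falls below the running intake rate.
Rate on top 1: 0.3252. H: 1.16 > 0.3252 → include.
Rate on top 2: 0.4693. D: 1.03 > 0.4693 → include.
Rate on top 3: 0.6177. F: 0.714 > 0.6177 → include.
Rate on top 4: 0.6595. G: 0.169 < 0.6595 → exclude; stop.
Optimal diet: E, H, D, F — 4 of 5 types.

4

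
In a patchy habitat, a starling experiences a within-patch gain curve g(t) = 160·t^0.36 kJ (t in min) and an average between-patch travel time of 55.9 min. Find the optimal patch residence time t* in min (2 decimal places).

31.44 min

By the marginal value theorem, leave when the instantaneous gain rate g'(t) equals the habitat-wide average g(t)/(T + t).
g'(t) = 0.36·160·t^-0.64. Setting 0.36·160·t^-0.64 = 160·t^0.36/(55.9+t) gives 0.36(55.9+t) = t, so 0.64·t = 0.36×55.9.
t* = 0.36×55.9/0.64 = 31.44 min.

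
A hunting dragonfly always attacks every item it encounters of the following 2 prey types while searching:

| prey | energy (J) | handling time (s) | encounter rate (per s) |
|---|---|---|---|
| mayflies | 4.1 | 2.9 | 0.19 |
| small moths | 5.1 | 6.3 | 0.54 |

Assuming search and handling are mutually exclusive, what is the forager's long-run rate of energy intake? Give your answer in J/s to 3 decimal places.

0.713 J/s

R = (0.19×4.1 + 0.54×5.1) / (1 + 0.19×2.9 + 0.54×6.3) = 3.533/4.953 = 0.7133 J/s.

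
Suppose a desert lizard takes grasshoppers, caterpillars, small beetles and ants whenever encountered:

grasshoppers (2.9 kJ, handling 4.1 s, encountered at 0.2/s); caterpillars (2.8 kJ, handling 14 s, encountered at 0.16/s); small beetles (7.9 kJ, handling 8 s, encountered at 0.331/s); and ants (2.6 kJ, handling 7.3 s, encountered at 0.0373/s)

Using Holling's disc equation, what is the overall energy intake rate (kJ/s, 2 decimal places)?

R = Σλ_iE_i / (1 + Σλ_ih_i)
Numerator: 0.2×2.9 + 0.16×2.8 + 0.331×7.9 + 0.0373×2.6 = 3.74
Denominator: 1 + 0.2×4.1 + 0.16×14 + 0.331×8 + 0.0373×7.3 = 6.98
R = 3.74/6.98 = 0.5358 kJ/s

0.54 kJ/s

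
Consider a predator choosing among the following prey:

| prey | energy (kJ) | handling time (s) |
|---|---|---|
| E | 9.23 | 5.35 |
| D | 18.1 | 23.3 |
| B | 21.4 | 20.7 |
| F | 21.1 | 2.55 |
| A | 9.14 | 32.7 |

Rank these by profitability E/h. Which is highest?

F

In descending order of E/h:
F: 21.1/2.55 = 8.27 kJ/s
E: 9.23/5.35 = 1.73 kJ/s
B: 21.4/20.7 = 1.03 kJ/s
D: 18.1/23.3 = 0.777 kJ/s
A: 9.14/32.7 = 0.28 kJ/s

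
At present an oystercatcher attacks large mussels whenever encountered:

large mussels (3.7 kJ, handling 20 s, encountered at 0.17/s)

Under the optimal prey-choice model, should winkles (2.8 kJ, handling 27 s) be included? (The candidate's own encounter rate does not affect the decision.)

No

Intake rate on the current diet: R = (0.17×3.7) / (1 + 0.17×20) = 0.629/4.4 = 0.143 kJ/s.
winkles: E/h = 2.8/27 = 0.1037 kJ/s.
Since 0.1037 < R, time spent handling winkles is better spent searching.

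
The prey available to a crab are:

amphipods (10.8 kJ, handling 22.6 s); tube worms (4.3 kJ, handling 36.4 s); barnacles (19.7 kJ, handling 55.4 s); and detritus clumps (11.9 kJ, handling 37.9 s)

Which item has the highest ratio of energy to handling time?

amphipods

Profitability E/h (kJ/s): amphipods = 10.8/22.6 = 0.478, tube worms = 4.3/36.4 = 0.118, barnacles = 19.7/55.4 = 0.356, detritus clumps = 11.9/37.9 = 0.314.
Ranked: amphipods > barnacles > detritus clumps > tube worms.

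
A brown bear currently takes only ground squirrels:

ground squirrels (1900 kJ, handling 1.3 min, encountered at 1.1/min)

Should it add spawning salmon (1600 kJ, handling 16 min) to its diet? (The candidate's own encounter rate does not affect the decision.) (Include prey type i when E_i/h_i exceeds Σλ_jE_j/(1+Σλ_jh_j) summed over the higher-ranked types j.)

Current rate: (1.1×1900)/(1 + 1.1×1.3) = 860.1 kJ/min.
spawning salmon: E/h = 1600/16 = 100 kJ/min.
Since 100 < R, time spent handling spawning salmon is better spent searching.

No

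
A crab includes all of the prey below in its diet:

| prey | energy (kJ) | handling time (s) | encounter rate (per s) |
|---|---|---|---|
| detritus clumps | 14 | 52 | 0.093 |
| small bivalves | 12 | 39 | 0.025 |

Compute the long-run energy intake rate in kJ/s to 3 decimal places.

0.235 kJ/s

R = Σλ_iE_i / (1 + Σλ_ih_i)
Numerator: 0.093×14 + 0.025×12 = 1.602
Denominator: 1 + 0.093×52 + 0.025×39 = 6.811
R = 1.602/6.811 = 0.2352 kJ/s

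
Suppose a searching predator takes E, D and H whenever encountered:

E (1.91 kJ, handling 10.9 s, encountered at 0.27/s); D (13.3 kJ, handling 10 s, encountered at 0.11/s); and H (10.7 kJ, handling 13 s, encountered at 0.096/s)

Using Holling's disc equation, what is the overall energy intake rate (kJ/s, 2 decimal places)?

R = (0.27×1.91 + 0.11×13.3 + 0.096×10.7) / (1 + 0.27×10.9 + 0.11×10 + 0.096×13) = 3.006/6.291 = 0.4778 kJ/s.

0.48 kJ/s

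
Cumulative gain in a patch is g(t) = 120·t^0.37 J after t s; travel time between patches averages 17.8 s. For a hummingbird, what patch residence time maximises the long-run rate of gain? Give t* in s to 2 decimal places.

10.45 s

Maximise g(t)/(T+t): set derivative to zero → g'(t)(T+t) = g(t).
g'(t) = 0.37·120·t^-0.63. Setting 0.37·120·t^-0.63 = 120·t^0.37/(17.8+t) gives 0.37(17.8+t) = t, so 0.63·t = 0.37×17.8.
t* = 0.37×17.8/0.63 = 10.45 s.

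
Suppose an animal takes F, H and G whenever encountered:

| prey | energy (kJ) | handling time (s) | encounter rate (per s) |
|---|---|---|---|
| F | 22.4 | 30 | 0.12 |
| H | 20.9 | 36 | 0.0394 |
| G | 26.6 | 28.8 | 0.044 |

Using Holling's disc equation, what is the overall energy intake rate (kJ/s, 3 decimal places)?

0.643 kJ/s

Energy encountered per unit search time: 0.12×22.4 + 0.0394×20.9 + 0.044×26.6 = 4.682 kJ/s.
Handling time per unit search time: 0.12×30 + 0.0394×36 + 0.044×28.8 = 6.286.
Rate = 4.682/(1 + 6.286) = 0.6426 kJ/s.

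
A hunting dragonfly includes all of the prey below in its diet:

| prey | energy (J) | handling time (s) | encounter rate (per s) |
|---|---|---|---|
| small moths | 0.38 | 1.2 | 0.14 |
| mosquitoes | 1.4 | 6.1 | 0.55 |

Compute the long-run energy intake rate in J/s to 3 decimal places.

0.182 J/s

R = (0.14×0.38 + 0.55×1.4) / (1 + 0.14×1.2 + 0.55×6.1) = 0.8232/4.523 = 0.182 J/s.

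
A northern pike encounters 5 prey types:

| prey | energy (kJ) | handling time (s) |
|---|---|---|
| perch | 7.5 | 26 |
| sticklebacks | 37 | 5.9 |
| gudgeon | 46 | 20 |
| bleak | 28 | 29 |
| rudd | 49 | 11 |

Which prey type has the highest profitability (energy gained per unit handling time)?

Profitability E/h (kJ/s): perch = 7.5/26 = 0.288, sticklebacks = 37/5.9 = 6.27, gudgeon = 46/20 = 2.3, bleak = 28/29 = 0.966, rudd = 49/11 = 4.45.
Ranked: sticklebacks > rudd > gudgeon > bleak > perch.

sticklebacks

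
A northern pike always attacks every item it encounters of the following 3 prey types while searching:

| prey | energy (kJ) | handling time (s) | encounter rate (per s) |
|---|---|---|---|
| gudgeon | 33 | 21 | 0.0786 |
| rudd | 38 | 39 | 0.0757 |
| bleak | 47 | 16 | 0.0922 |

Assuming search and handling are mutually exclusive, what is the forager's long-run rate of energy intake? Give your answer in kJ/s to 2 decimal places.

Energy encountered per unit search time: 0.0786×33 + 0.0757×38 + 0.0922×47 = 9.804 kJ/s.
Handling time per unit search time: 0.0786×21 + 0.0757×39 + 0.0922×16 = 6.078.
Rate = 9.804/(1 + 6.078) = 1.385 kJ/s.

1.39 kJ/s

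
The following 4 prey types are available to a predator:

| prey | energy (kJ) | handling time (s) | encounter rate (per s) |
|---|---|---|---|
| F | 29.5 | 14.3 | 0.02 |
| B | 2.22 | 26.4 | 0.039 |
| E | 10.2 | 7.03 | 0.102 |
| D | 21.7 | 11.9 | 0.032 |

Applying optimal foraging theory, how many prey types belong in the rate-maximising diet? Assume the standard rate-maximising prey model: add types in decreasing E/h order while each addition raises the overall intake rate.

3

E/h in descending order: F 2.06, D 1.82, E 1.45, B 0.0841 kJ/s. The optimal diet is the largest prefix of this list for which every included type satisfies E_i/h_i > R on the types above it.
Rate on top 1: 0.4588. D: 1.82 > 0.4588 → include.
Rate on top 2: 0.7706. E: 1.45 > 0.7706 → include.
Rate on top 3: 0.9752. B: 0.0841 < 0.9752 → exclude; stop.
Optimal diet: F, D, E — 3 of 4 types.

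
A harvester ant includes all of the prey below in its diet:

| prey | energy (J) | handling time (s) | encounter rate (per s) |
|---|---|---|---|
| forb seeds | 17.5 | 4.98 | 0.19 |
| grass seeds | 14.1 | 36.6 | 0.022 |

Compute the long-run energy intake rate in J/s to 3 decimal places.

R = Σλ_iE_i / (1 + Σλ_ih_i)
Numerator: 0.19×17.5 + 0.022×14.1 = 3.635
Denominator: 1 + 0.19×4.98 + 0.022×36.6 = 2.751
R = 3.635/2.751 = 1.321 J/s

1.321 J/s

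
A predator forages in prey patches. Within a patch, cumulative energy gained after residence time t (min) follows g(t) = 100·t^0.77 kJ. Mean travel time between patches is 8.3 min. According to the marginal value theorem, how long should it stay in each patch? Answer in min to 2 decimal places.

By the marginal value theorem, leave when the instantaneous gain rate g'(t) equals the habitat-wide average g(t)/(T + t).
g'(t) = 0.77·100·t^-0.23. Setting 0.77·100·t^-0.23 = 100·t^0.77/(8.3+t) gives 0.77(8.3+t) = t, so 0.23·t = 0.77×8.3.
t* = 0.77×8.3/0.23 = 27.79 min.

27.79 min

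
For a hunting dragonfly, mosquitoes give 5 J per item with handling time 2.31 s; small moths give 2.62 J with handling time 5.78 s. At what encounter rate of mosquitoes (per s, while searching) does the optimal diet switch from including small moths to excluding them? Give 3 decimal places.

At the threshold, the rate on mosquitoes alone equals the profitability of small moths: λ·5/(1 + λ·2.31) = 2.62/5.78 = 0.4533.
Rearranging, λ(5 − 0.4533×2.31) = 0.4533, so λ = 0.4533/3.953 = 0.1147 per s.

0.115 per s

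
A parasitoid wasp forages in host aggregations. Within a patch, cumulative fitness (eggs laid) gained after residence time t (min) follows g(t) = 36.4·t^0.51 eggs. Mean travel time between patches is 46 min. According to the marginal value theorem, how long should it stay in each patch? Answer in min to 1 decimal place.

47.9 min

By the marginal value theorem, leave when the instantaneous gain rate g'(t) equals the habitat-wide average g(t)/(T + t).
g'(t) = 0.51·36.4·t^-0.49. Setting 0.51·36.4·t^-0.49 = 36.4·t^0.51/(46+t) gives 0.51(46+t) = t, so 0.49·t = 0.51×46.
t* = 0.51×46/0.49 = 47.88 min.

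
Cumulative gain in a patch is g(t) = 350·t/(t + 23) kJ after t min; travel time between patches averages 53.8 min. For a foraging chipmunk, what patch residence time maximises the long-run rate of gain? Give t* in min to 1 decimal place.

35.2 min

Maximise g(t)/(T+t): set derivative to zero → g'(t)(T+t) = g(t).
g'(t) = 350·23/(t + 23)². Setting 350·23/(t+23)² = 350t/[(t+23)(53.8+t)] gives 23(53.8+t) = t(t+23), so t² = 23×53.8 = 1237.
t* = √1237 = 35.18 min.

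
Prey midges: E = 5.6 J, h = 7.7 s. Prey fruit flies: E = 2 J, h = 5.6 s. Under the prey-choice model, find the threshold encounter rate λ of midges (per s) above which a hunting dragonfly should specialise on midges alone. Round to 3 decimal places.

0.125 per s

The zero-one rule: include fruit flies iff E₂/h₂ > λE₁/(1+λh₁). Equality gives the switch point.
λE₁h₂ = E₂ + λE₂h₁ ⇒ λ = E₂/(E₁h₂ − E₂h₁) = 2/(31.36 − 15.4) = 0.1253 per s.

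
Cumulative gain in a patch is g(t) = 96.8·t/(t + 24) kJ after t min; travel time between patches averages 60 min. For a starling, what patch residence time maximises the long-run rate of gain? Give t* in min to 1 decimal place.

37.9 min

Optimal t* satisfies g'(t*) = g(t*)/(T + t*).
g'(t) = 96.8·24/(t + 24)². Setting 96.8·24/(t+24)² = 96.8t/[(t+24)(60+t)] gives 24(60+t) = t(t+24), so t² = 24×60 = 1440.
t* = √1440 = 37.95 min.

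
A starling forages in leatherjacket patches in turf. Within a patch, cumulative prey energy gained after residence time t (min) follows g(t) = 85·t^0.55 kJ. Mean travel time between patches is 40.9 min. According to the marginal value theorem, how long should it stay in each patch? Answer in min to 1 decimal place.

Maximise g(t)/(T+t): set derivative to zero → g'(t)(T+t) = g(t).
g'(t) = 0.55·85·t^-0.45. Setting 0.55·85·t^-0.45 = 85·t^0.55/(40.9+t) gives 0.55(40.9+t) = t, so 0.45·t = 0.55×40.9.
t* = 0.55×40.9/0.45 = 49.99 min.

50.0 min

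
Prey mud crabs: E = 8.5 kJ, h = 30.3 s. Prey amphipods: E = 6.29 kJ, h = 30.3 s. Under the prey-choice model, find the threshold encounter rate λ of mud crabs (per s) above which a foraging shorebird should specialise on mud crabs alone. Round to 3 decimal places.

Drop amphipods once their profitability E₂/h₂ falls below the rate achievable on mud crabs alone: E₂/h₂ = λE₁/(1 + λh₁).
Solve for λ: λE₁h₂ = E₂(1 + λh₁) → λ(E₁h₂ − E₂h₁) = E₂ → λ = E₂/(E₁h₂ − E₂h₁).
λ = 6.29/(8.5×30.3 − 6.29×30.3) = 6.29/66.96 = 0.09393 per s.

0.094 per s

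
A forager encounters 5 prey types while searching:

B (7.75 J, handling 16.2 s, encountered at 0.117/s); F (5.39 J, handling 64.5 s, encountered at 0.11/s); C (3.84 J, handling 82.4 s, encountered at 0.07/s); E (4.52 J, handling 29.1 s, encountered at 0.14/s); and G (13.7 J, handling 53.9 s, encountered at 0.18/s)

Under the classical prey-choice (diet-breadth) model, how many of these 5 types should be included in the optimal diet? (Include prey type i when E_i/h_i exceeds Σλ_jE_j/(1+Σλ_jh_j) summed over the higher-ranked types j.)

1

Rank by E/h (J/s): B 0.478, G 0.254, E 0.155, F 0.0836, C 0.0466. Include each in turn until the next type's E/h falls below the running intake rate.
Rate on top 1: 0.3132. G: 0.254 < 0.3132 → exclude; stop.
Optimal diet: B — 1 of 5 types.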